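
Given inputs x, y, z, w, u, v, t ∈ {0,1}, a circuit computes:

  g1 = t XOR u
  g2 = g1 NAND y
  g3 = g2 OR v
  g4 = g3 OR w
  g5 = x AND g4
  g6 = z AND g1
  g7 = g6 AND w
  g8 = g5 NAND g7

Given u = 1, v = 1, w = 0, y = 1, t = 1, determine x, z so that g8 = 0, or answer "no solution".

With u = 1, v = 1, w = 0, y = 1, t = 1 fixed, none of the 4 settings of x, z give g8 = 0.
For example, with x=1, z=1:
g1 = t XOR u = 1 XOR 1 = 0
g2 = g1 NAND y = 0 NAND 1 = 1
g3 = g2 OR v = 1 OR 1 = 1
g4 = g3 OR w = 1 OR 0 = 1
g5 = x AND g4 = 1 AND 1 = 1
g6 = z AND g1 = 1 AND 0 = 0
g7 = g6 AND w = 0 AND 0 = 0
g8 = g5 NAND g7 = 1 NAND 0 = 1
giving g8 = 1 ≠ 0.

no solution exists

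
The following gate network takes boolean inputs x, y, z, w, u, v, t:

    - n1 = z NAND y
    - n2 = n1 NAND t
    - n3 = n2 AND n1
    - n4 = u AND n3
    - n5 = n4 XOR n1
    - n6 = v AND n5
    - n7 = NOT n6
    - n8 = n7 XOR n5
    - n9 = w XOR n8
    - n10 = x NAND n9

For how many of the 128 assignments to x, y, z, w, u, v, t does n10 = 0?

32

n10 = x NAND n9 must be 0, so both x = 1 and n9 = 1.
n9 = w XOR n8 must be 1, so w and n8 differ.
Enumerating the 128 input combinations, 32 give n10 = 0 and 96 give n10 = 1.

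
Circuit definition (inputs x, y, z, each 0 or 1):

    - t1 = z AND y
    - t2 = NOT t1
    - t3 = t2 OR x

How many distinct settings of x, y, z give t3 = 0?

1

t3 = t2 OR x must be 0, so both t2 = 0 and x = 0.
t2 = NOT t1 must be 0, so t1 = 1.
Enumerating the 8 input combinations, 1 give t3 = 0 and 7 give t3 = 1.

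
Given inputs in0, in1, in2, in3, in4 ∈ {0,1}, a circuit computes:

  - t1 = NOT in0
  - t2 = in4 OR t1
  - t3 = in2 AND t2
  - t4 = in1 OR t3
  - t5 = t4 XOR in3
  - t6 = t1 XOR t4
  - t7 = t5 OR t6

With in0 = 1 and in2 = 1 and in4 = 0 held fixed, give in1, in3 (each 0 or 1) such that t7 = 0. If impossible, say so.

t7 = t5 OR t6 must be 0, so both t5 = 0 and t6 = 0.
Check with in0 = 1 and in2 = 1 and in4 = 0 and in1=0, in3=0:
t1 = NOT in0 = NOT 1 = 0
t2 = in4 OR t1 = 0 OR 0 = 0
t3 = in2 AND t2 = 1 AND 0 = 0
t4 = in1 OR t3 = 0 OR 0 = 0
t5 = t4 XOR in3 = 0 XOR 0 = 0
t6 = t1 XOR t4 = 0 XOR 0 = 0
t7 = t5 OR t6 = 0 OR 0 = 0
So t7 = 0.

in1=0, in3=0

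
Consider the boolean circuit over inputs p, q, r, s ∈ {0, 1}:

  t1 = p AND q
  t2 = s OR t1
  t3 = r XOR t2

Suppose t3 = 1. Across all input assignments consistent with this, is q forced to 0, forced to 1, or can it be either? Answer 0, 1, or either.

Both values of q occur among assignments with t3 = 1:
  q=0: p=0, q=0, r=0, s=1
  q=1: p=0, q=1, r=0, s=1

either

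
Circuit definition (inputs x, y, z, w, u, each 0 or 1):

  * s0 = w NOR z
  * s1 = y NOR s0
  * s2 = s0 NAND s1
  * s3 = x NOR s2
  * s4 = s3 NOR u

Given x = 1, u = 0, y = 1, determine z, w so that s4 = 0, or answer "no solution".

With x = 1, u = 0, y = 1 fixed, none of the 4 settings of z, w give s4 = 0.
For example, with z=0, w=1:
s0 = w NOR z = 1 NOR 0 = 0
s1 = y NOR s0 = 1 NOR 0 = 0
s2 = s0 NAND s1 = 0 NAND 0 = 1
s3 = x NOR s2 = 1 NOR 1 = 0
s4 = s3 NOR u = 0 NOR 0 = 1
giving s4 = 1 ≠ 0.

no solution exists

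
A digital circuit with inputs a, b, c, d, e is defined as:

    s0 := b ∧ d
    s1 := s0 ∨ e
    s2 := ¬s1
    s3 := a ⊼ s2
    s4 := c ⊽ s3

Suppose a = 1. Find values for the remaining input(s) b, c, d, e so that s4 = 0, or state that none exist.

b=0, c=0, d=1, e=1

s4 = c ⊽ s3 must be 0, so at least one of c, s3 is 1.
Check with a = 1 and b=0, c=0, d=1, e=1:
s0 = b ∧ d = 0 ∧ 1 = 0
s1 = s0 ∨ e = 0 ∨ 1 = 1
s2 = ¬s1 = ¬1 = 0
s3 = a ⊼ s2 = 1 ⊼ 0 = 1
s4 = c ⊽ s3 = 0 ⊽ 1 = 0
So s4 = 0.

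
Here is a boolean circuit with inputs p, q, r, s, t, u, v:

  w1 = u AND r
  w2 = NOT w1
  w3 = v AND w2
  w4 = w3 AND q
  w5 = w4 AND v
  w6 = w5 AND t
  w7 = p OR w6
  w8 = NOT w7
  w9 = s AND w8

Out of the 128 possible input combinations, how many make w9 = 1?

29

w9 = s AND w8 must be 1, so both s = 1 and w8 = 1.
w8 = NOT w7 must be 1, so w7 = 0.
w7 = p OR w6 must be 0, so both p = 0 and w6 = 0.
Enumerating the 128 input combinations, 29 give w9 = 1 and 99 give w9 = 0.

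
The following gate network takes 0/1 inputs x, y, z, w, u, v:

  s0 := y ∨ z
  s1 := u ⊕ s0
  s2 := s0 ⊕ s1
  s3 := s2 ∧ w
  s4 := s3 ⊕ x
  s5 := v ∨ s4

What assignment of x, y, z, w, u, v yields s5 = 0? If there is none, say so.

x=0, y=0, z=0, w=1, u=0, v=0

Check with x=0, y=0, z=0, w=1, u=0, v=0:
s0 = y ∨ z = 0 ∨ 0 = 0
s1 = u ⊕ s0 = 0 ⊕ 0 = 0
s2 = s0 ⊕ s1 = 0 ⊕ 0 = 0
s3 = s2 ∧ w = 0 ∧ 1 = 0
s4 = s3 ⊕ x = 0 ⊕ 0 = 0
s5 = v ∨ s4 = 0 ∨ 0 = 0
So s5 = 0 as required.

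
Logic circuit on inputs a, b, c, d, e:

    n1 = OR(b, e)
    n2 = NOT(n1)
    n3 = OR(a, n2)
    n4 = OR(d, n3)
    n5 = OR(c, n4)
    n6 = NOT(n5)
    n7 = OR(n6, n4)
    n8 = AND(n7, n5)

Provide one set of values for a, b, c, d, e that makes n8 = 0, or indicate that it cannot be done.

n8 = AND(n7, n5) must be 0, so at least one of n7, n5 is 0.
Check with a=0, b=0, c=0, d=0, e=1:
n1 = OR(b, e) = OR(0, 1) = 1
n2 = NOT(n1) = NOT 1 = 0
n3 = OR(a, n2) = OR(0, 0) = 0
n4 = OR(d, n3) = OR(0, 0) = 0
n5 = OR(c, n4) = OR(0, 0) = 0
n6 = NOT(n5) = NOT 0 = 1
n7 = OR(n6, n4) = OR(1, 0) = 1
n8 = AND(n7, n5) = AND(1, 0) = 0
So n8 = 0 as required.

a=0, b=0, c=0, d=0, e=1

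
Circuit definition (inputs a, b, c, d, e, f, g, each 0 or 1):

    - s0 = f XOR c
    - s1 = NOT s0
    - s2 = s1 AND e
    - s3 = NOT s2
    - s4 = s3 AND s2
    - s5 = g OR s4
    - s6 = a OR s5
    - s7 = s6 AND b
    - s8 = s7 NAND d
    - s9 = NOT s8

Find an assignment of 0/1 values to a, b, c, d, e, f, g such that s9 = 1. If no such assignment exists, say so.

a=0, b=1, c=0, d=1, e=1, f=1, g=1

s9 = NOT s8 must be 1, so s8 = 0.
s8 = s7 NAND d must be 0, so both s7 = 1 and d = 1.
Check with a=0, b=1, c=0, d=1, e=1, f=1, g=1:
s0 = f XOR c = 1 XOR 0 = 1
s1 = NOT s0 = NOT 1 = 0
s2 = s1 AND e = 0 AND 1 = 0
s3 = NOT s2 = NOT 0 = 1
s4 = s3 AND s2 = 1 AND 0 = 0
s5 = g OR s4 = 1 OR 0 = 1
s6 = a OR s5 = 0 OR 1 = 1
s7 = s6 AND b = 1 AND 1 = 1
s8 = s7 NAND d = 1 NAND 1 = 0
s9 = NOT s8 = NOT 0 = 1
So s9 = 1 as required.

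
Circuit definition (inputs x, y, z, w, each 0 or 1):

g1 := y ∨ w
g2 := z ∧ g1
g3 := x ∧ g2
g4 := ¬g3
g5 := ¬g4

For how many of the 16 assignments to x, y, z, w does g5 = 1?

3

g5 = ¬g4 must be 1, so g4 = 0.
Enumerating the 16 input combinations, 3 give g5 = 1 and 13 give g5 = 0.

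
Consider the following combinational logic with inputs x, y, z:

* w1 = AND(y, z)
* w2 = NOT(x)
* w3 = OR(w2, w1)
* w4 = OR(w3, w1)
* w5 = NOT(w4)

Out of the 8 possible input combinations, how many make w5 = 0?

5

w5 = NOT(w4) must be 0, so w4 = 1.
Satisfying assignments:
  x=0, y=0, z=0
  x=0, y=0, z=1
  x=0, y=1, z=0
  x=0, y=1, z=1
  x=1, y=1, z=1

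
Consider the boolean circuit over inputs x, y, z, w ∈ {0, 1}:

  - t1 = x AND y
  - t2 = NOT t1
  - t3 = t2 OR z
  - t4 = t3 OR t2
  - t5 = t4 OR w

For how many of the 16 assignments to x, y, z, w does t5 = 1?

t5 = t4 OR w must be 1, so at least one of t4, w is 1.
Enumerating the 16 input combinations, 15 give t5 = 1 and 1 give t5 = 0.

15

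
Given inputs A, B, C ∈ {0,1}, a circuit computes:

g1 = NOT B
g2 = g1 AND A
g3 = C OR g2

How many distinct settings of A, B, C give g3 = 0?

g3 = C OR g2 must be 0, so both C = 0 and g2 = 0.
Enumerating the 8 input combinations, 3 give g3 = 0 and 5 give g3 = 1.

3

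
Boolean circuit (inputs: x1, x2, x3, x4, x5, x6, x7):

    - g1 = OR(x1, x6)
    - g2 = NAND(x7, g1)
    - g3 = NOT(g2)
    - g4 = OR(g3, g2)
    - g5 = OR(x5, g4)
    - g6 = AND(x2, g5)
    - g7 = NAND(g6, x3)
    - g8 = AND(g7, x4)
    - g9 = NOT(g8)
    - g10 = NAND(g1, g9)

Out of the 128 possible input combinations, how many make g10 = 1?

68

g10 = NAND(g1, g9) must be 1, so at least one of g1, g9 is 0.
Enumerating the 128 input combinations, 68 give g10 = 1 and 60 give g10 = 0.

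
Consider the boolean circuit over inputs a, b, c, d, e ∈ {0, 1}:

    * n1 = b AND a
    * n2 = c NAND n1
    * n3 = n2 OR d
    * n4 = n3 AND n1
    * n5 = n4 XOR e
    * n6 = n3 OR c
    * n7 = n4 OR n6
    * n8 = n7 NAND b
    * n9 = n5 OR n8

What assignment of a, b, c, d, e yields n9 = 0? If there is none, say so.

a=0 b=1 c=1 d=0 e=0

n9 = n5 OR n8 must be 0, so both n5 = 0 and n8 = 0.
n5 = n4 XOR e must be 0, so n4 and e are equal.
Check with a=0 b=1 c=1 d=0 e=0:
n1 = b AND a = 1 AND 0 = 0
n2 = c NAND n1 = 1 NAND 0 = 1
n3 = n2 OR d = 1 OR 0 = 1
n4 = n3 AND n1 = 1 AND 0 = 0
n5 = n4 XOR e = 0 XOR 0 = 0
n6 = n3 OR c = 1 OR 1 = 1
n7 = n4 OR n6 = 0 OR 1 = 1
n8 = n7 NAND b = 1 NAND 1 = 0
n9 = n5 OR n8 = 0 OR 0 = 0
So n9 = 0 as required.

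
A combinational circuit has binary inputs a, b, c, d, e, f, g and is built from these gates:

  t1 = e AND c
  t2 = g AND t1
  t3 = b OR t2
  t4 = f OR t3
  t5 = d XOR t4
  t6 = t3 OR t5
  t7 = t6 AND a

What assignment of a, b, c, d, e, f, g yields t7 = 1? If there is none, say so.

t7 = t6 AND a must be 1, so both t6 = 1 and a = 1.
t6 = t3 OR t5 must be 1, so at least one of t3, t5 is 1.
Check with a=1, b=0, c=0, d=1, e=1, f=0, g=1:
t1 = e AND c = 1 AND 0 = 0
t2 = g AND t1 = 1 AND 0 = 0
t3 = b OR t2 = 0 OR 0 = 0
t4 = f OR t3 = 0 OR 0 = 0
t5 = d XOR t4 = 1 XOR 0 = 1
t6 = t3 OR t5 = 0 OR 1 = 1
t7 = t6 AND a = 1 AND 1 = 1
So t7 = 1 as required.

a=1, b=0, c=0, d=1, e=1, f=0, g=1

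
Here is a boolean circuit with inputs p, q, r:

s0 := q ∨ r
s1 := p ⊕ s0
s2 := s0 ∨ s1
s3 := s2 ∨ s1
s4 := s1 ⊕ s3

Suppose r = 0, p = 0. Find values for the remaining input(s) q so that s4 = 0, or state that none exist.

s4 = s1 ⊕ s3 must be 0, so s1 and s3 are equal.
Check with r = 0, p = 0 and q=1:
s0 = q ∨ r = 1 ∨ 0 = 1
s1 = p ⊕ s0 = 0 ⊕ 1 = 1
s2 = s0 ∨ s1 = 1 ∨ 1 = 1
s3 = s2 ∨ s1 = 1 ∨ 1 = 1
s4 = s1 ⊕ s3 = 1 ⊕ 1 = 0
So s4 = 0.

q=1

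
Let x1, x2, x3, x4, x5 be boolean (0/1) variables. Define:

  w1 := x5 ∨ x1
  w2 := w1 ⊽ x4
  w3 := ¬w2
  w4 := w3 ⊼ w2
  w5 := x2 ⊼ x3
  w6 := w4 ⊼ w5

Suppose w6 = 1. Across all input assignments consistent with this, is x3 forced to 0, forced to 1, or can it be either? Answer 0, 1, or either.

1

w6 = w4 ⊼ w5 must be 1, so at least one of w4, w5 is 0.
Every assignment with w6 = 1 has x3 = 1; there are 8 such assignment(s).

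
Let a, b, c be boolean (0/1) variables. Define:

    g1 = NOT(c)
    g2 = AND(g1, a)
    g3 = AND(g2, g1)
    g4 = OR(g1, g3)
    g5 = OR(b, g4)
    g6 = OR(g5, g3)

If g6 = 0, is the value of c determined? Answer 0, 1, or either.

1

g6 = OR(g5, g3) must be 0, so both g5 = 0 and g3 = 0.
Every assignment with g6 = 0 has c = 1; there are 2 such assignment(s).
  a=0, b=0, c=1
  a=1, b=0, c=1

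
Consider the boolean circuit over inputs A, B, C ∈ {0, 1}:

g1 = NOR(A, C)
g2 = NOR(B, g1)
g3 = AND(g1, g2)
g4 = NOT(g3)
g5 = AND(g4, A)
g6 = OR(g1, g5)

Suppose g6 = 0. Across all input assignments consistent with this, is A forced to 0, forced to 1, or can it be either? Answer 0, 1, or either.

0

g6 = OR(g1, g5) must be 0, so both g1 = 0 and g5 = 0.
Every assignment with g6 = 0 has A = 0; there are 2 such assignment(s).
  A=0, B=0, C=1
  A=0, B=1, C=1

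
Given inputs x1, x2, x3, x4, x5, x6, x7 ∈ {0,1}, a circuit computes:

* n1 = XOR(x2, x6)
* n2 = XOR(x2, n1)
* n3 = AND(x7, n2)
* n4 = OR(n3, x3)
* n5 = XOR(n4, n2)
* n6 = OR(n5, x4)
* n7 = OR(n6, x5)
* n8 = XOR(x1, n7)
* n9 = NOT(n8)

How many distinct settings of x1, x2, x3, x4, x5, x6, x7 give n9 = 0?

n9 = NOT(n8) must be 0, so n8 = 1.
Enumerating the 128 input combinations, 64 give n9 = 0 and 64 give n9 = 1.

64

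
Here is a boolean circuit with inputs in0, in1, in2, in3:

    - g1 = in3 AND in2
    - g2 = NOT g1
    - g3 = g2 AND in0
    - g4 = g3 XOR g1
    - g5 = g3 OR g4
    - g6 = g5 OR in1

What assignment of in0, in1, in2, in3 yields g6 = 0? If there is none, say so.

in0=0, in1=0, in2=1, in3=0

g6 = g5 OR in1 must be 0, so both g5 = 0 and in1 = 0.
g5 = g3 OR g4 must be 0, so both g3 = 0 and g4 = 0.
Check with in0=0, in1=0, in2=1, in3=0:
g1 = in3 AND in2 = 0 AND 1 = 0
g2 = NOT g1 = NOT 0 = 1
g3 = g2 AND in0 = 1 AND 0 = 0
g4 = g3 XOR g1 = 0 XOR 0 = 0
g5 = g3 OR g4 = 0 OR 0 = 0
g6 = g5 OR in1 = 0 OR 0 = 0
So g6 = 0 as required.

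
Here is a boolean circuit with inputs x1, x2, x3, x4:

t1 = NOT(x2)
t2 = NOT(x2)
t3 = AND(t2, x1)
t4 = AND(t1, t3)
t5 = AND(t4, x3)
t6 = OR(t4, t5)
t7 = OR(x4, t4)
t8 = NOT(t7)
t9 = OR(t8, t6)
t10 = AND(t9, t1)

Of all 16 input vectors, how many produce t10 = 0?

10

t10 = AND(t9, t1) must be 0, so at least one of t9, t1 is 0.
Enumerating the 16 input combinations, 10 give t10 = 0 and 6 give t10 = 1.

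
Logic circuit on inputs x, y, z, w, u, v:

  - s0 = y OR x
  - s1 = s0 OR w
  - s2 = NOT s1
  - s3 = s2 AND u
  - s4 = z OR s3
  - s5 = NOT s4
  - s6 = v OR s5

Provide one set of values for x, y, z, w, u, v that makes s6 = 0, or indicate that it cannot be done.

s6 = v OR s5 must be 0, so both v = 0 and s5 = 0.
Check with x=0, y=0, z=1, w=0, u=1, v=0:
s0 = y OR x = 0 OR 0 = 0
s1 = s0 OR w = 0 OR 0 = 0
s2 = NOT s1 = NOT 0 = 1
s3 = s2 AND u = 1 AND 1 = 1
s4 = z OR s3 = 1 OR 1 = 1
s5 = NOT s4 = NOT 1 = 0
s6 = v OR s5 = 0 OR 0 = 0
So s6 = 0 as required.

x=0, y=0, z=1, w=0, u=1, v=0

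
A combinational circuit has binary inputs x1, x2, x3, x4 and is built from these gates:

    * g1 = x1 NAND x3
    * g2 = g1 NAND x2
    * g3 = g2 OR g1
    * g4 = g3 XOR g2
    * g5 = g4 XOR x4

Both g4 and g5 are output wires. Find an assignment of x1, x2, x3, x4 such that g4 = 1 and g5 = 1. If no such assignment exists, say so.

Check with x1=1 x2=1 x3=0 x4=0:
g1 = x1 NAND x3 = 1 NAND 0 = 1
g2 = g1 NAND x2 = 1 NAND 1 = 0
g3 = g2 OR g1 = 0 OR 1 = 1
g4 = g3 XOR g2 = 1 XOR 0 = 1
g5 = g4 XOR x4 = 1 XOR 0 = 1
So g4 = 1 and g5 = 1.

x1=1 x2=1 x3=0 x4=0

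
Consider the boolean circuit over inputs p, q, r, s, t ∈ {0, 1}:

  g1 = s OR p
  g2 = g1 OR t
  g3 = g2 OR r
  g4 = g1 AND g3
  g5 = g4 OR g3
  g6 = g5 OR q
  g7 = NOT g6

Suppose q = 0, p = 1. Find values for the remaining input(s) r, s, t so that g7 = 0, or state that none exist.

g7 = NOT g6 must be 0, so g6 = 1.
g6 = g5 OR q must be 1, so at least one of g5, q is 1.
Check with q = 0, p = 1 and r=0, s=0, t=0:
g1 = s OR p = 0 OR 1 = 1
g2 = g1 OR t = 1 OR 0 = 1
g3 = g2 OR r = 1 OR 0 = 1
g4 = g1 AND g3 = 1 AND 1 = 1
g5 = g4 OR g3 = 1 OR 1 = 1
g6 = g5 OR q = 1 OR 0 = 1
g7 = NOT g6 = NOT 1 = 0
So g7 = 0.

r=0 s=0 t=0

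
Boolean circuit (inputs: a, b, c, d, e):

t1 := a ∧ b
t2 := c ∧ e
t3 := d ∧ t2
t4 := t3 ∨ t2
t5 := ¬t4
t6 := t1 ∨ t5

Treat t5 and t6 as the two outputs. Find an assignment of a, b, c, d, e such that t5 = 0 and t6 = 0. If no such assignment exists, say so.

a=1 b=0 c=1 d=1 e=1

Check with a=1 b=0 c=1 d=1 e=1:
t1 = a ∧ b = 1 ∧ 0 = 0
t2 = c ∧ e = 1 ∧ 1 = 1
t3 = d ∧ t2 = 1 ∧ 1 = 1
t4 = t3 ∨ t2 = 1 ∨ 1 = 1
t5 = ¬t4 = ¬1 = 0
t6 = t1 ∨ t5 = 0 ∨ 0 = 0
So t5 = 0 and t6 = 0.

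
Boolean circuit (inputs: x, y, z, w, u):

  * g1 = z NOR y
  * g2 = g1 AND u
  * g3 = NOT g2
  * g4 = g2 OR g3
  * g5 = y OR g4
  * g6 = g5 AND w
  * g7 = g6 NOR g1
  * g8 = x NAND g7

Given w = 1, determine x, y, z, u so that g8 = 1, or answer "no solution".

x=1, y=0, z=0, u=1

g8 = x NAND g7 must be 1, so at least one of x, g7 is 0.
Check with w = 1 and x=1, y=0, z=0, u=1:
g1 = z NOR y = 0 NOR 0 = 1
g2 = g1 AND u = 1 AND 1 = 1
g3 = NOT g2 = NOT 1 = 0
g4 = g2 OR g3 = 1 OR 0 = 1
g5 = y OR g4 = 0 OR 1 = 1
g6 = g5 AND w = 1 AND 1 = 1
g7 = g6 NOR g1 = 1 NOR 1 = 0
g8 = x NAND g7 = 1 NAND 0 = 1
So g8 = 1.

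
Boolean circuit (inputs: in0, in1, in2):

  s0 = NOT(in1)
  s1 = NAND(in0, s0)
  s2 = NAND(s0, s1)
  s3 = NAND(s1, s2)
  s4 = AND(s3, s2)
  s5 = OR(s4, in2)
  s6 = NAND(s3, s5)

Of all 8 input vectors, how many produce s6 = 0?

s6 = NAND(s3, s5) must be 0, so both s3 = 1 and s5 = 1.
Enumerating the 8 input combinations, 3 give s6 = 0 and 5 give s6 = 1.

3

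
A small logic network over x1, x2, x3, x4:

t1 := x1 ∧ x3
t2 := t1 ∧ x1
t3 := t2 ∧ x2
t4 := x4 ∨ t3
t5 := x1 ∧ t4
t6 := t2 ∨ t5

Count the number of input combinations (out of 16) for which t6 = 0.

t6 = t2 ∨ t5 must be 0, so both t2 = 0 and t5 = 0.
Enumerating the 16 input combinations, 10 give t6 = 0 and 6 give t6 = 1.

10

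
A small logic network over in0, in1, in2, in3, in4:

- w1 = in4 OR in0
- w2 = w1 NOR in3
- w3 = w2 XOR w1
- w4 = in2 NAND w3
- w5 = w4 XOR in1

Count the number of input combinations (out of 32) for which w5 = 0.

w5 = w4 XOR in1 must be 0, so w4 and in1 are equal.
Enumerating the 32 input combinations, 16 give w5 = 0 and 16 give w5 = 1.

16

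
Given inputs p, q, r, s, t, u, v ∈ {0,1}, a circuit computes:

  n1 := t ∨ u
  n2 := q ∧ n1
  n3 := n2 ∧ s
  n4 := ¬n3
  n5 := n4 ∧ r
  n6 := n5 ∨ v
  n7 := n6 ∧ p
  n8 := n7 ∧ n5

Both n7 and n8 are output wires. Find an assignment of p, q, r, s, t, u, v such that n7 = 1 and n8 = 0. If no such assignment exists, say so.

Check with p=1 q=1 r=1 s=1 t=0 u=1 v=1:
n1 = t ∨ u = 0 ∨ 1 = 1
n2 = q ∧ n1 = 1 ∧ 1 = 1
n3 = n2 ∧ s = 1 ∧ 1 = 1
n4 = ¬n3 = ¬1 = 0
n5 = n4 ∧ r = 0 ∧ 1 = 0
n6 = n5 ∨ v = 0 ∨ 1 = 1
n7 = n6 ∧ p = 1 ∧ 1 = 1
n8 = n7 ∧ n5 = 1 ∧ 0 = 0
So n7 = 1 and n8 = 0.

p=1 q=1 r=1 s=1 t=0 u=1 v=1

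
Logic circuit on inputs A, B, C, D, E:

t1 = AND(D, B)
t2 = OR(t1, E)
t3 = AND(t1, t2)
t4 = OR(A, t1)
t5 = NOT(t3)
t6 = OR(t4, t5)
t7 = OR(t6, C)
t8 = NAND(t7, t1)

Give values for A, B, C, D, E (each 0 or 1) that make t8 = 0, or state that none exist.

t8 = NAND(t7, t1) must be 0, so both t7 = 1 and t1 = 1.
t7 = OR(t6, C) must be 1, so at least one of t6, C is 1.
t1 = AND(D, B) must be 1, so both D = 1 and B = 1.
Check with A=1, B=1, C=1, D=1, E=0:
t1 = AND(D, B) = AND(1, 1) = 1
t2 = OR(t1, E) = OR(1, 0) = 1
t3 = AND(t1, t2) = AND(1, 1) = 1
t4 = OR(A, t1) = OR(1, 1) = 1
t5 = NOT(t3) = NOT 1 = 0
t6 = OR(t4, t5) = OR(1, 0) = 1
t7 = OR(t6, C) = OR(1, 1) = 1
t8 = NAND(t7, t1) = NAND(1, 1) = 0
So t8 = 0 as required.

A=1, B=1, C=1, D=1, E=0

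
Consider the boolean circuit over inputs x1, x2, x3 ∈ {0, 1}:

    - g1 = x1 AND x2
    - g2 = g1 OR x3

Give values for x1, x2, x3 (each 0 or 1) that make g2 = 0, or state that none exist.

g2 = g1 OR x3 must be 0, so both g1 = 0 and x3 = 0.
g1 = x1 AND x2 must be 0, so at least one of x1, x2 is 0.
Check with x1=0 x2=0 x3=0:
g1 = x1 AND x2 = 0 AND 0 = 0
g2 = g1 OR x3 = 0 OR 0 = 0
So g2 = 0 as required.

x1=0 x2=0 x3=0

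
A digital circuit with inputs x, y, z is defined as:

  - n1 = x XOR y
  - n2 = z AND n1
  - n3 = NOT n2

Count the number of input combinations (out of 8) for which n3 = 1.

n3 = NOT n2 must be 1, so n2 = 0.
n2 = z AND n1 must be 0, so at least one of z, n1 is 0.
Enumerating the 8 input combinations, 6 give n3 = 1 and 2 give n3 = 0.

6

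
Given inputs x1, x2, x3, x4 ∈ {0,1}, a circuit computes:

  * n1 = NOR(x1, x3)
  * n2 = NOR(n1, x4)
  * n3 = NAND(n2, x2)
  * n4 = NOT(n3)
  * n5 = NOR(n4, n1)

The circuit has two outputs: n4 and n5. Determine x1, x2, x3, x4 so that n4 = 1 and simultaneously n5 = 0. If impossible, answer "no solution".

x1=1 x2=1 x3=0 x4=0

Check with x1=1 x2=1 x3=0 x4=0:
n1 = NOR(x1, x3) = NOR(1, 0) = 0
n2 = NOR(n1, x4) = NOR(0, 0) = 1
n3 = NAND(n2, x2) = NAND(1, 1) = 0
n4 = NOT(n3) = NOT 0 = 1
n5 = NOR(n4, n1) = NOR(1, 0) = 0
So n4 = 1 and n5 = 0.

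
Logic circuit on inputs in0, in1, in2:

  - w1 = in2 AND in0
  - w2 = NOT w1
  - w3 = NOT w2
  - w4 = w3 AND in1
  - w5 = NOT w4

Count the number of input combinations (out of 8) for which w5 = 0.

w5 = NOT w4 must be 0, so w4 = 1.
w4 = w3 AND in1 must be 1, so both w3 = 1 and in1 = 1.
Enumerating the 8 input combinations, 1 give w5 = 0 and 7 give w5 = 1.

1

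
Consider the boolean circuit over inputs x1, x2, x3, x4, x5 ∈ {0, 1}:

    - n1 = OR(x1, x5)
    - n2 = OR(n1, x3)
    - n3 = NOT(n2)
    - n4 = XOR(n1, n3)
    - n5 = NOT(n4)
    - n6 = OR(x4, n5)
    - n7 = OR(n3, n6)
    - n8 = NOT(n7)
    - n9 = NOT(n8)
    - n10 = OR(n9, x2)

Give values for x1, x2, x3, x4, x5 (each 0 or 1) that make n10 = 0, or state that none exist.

n10 = OR(n9, x2) must be 0, so both n9 = 0 and x2 = 0.
Check with x1=1, x2=0, x3=1, x4=0, x5=1:
n1 = OR(x1, x5) = OR(1, 1) = 1
n2 = OR(n1, x3) = OR(1, 1) = 1
n3 = NOT(n2) = NOT 1 = 0
n4 = XOR(n1, n3) = XOR(1, 0) = 1
n5 = NOT(n4) = NOT 1 = 0
n6 = OR(x4, n5) = OR(0, 0) = 0
n7 = OR(n3, n6) = OR(0, 0) = 0
n8 = NOT(n7) = NOT 0 = 1
n9 = NOT(n8) = NOT 1 = 0
n10 = OR(n9, x2) = OR(0, 0) = 0
So n10 = 0 as required.

x1=1, x2=0, x3=1, x4=0, x5=1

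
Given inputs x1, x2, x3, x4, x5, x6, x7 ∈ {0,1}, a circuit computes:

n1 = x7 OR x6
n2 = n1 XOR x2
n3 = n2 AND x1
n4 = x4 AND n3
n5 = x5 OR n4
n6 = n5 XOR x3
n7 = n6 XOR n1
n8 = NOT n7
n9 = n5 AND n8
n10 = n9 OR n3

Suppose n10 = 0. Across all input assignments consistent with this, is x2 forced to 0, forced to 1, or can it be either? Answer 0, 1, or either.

Both values of x2 occur among assignments with n10 = 0:
  x2=0: x1=0, x2=0, x3=0, x4=0, x5=0, x6=0, x7=0
  x2=1: x1=0, x2=1, x3=0, x4=0, x5=0, x6=0, x7=0

either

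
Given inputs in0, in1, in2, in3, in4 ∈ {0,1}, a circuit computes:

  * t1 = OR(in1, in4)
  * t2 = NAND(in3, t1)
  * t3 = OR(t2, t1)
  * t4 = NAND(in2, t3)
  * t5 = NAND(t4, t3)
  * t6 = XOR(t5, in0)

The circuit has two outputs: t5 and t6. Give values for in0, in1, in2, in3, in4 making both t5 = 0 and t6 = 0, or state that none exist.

Check with in0=0, in1=1, in2=0, in3=1, in4=1:
t1 = OR(in1, in4) = OR(1, 1) = 1
t2 = NAND(in3, t1) = NAND(1, 1) = 0
t3 = OR(t2, t1) = OR(0, 1) = 1
t4 = NAND(in2, t3) = NAND(0, 1) = 1
t5 = NAND(t4, t3) = NAND(1, 1) = 0
t6 = XOR(t5, in0) = XOR(0, 0) = 0
So t5 = 0 and t6 = 0.

in0=0, in1=1, in2=0, in3=1, in4=1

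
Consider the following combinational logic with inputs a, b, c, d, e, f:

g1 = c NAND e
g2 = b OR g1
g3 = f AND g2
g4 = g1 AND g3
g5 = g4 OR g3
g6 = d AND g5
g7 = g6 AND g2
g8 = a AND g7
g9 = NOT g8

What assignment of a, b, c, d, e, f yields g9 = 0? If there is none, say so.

g9 = NOT g8 must be 0, so g8 = 1.
Check with a=1, b=1, c=0, d=1, e=0, f=1:
g1 = c NAND e = 0 NAND 0 = 1
g2 = b OR g1 = 1 OR 1 = 1
g3 = f AND g2 = 1 AND 1 = 1
g4 = g1 AND g3 = 1 AND 1 = 1
g5 = g4 OR g3 = 1 OR 1 = 1
g6 = d AND g5 = 1 AND 1 = 1
g7 = g6 AND g2 = 1 AND 1 = 1
g8 = a AND g7 = 1 AND 1 = 1
g9 = NOT g8 = NOT 1 = 0
So g9 = 0 as required.

a=1, b=1, c=0, d=1, e=0, f=1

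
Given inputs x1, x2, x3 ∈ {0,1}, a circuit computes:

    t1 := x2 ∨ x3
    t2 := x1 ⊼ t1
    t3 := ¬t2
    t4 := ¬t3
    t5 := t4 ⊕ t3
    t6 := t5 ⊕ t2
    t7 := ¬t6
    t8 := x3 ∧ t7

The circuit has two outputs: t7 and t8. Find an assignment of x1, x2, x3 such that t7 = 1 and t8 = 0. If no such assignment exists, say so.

x1=0, x2=1, x3=0

Check with x1=0, x2=1, x3=0:
t1 = x2 ∨ x3 = 1 ∨ 0 = 1
t2 = x1 ⊼ t1 = 0 ⊼ 1 = 1
t3 = ¬t2 = ¬1 = 0
t4 = ¬t3 = ¬0 = 1
t5 = t4 ⊕ t3 = 1 ⊕ 0 = 1
t6 = t5 ⊕ t2 = 1 ⊕ 1 = 0
t7 = ¬t6 = ¬0 = 1
t8 = x3 ∧ t7 = 0 ∧ 1 = 0
So t7 = 1 and t8 = 0.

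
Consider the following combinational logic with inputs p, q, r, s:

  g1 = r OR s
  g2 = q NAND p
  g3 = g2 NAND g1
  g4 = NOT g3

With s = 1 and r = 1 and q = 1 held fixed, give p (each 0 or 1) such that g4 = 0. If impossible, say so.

p=1

g4 = NOT g3 must be 0, so g3 = 1.
Check with s = 1 and r = 1 and q = 1 and p=1:
g1 = r OR s = 1 OR 1 = 1
g2 = q NAND p = 1 NAND 1 = 0
g3 = g2 NAND g1 = 0 NAND 1 = 1
g4 = NOT g3 = NOT 1 = 0
So g4 = 0.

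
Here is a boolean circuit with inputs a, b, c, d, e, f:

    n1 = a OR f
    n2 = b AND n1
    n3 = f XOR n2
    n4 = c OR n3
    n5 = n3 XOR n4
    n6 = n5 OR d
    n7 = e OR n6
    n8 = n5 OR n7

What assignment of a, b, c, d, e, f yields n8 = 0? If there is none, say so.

a=0 b=1 c=0 d=0 e=0 f=1

n8 = n5 OR n7 must be 0, so both n5 = 0 and n7 = 0.
n5 = n3 XOR n4 must be 0, so n3 and n4 are equal.
n7 = e OR n6 must be 0, so both e = 0 and n6 = 0.
Check with a=0 b=1 c=0 d=0 e=0 f=1:
n1 = a OR f = 0 OR 1 = 1
n2 = b AND n1 = 1 AND 1 = 1
n3 = f XOR n2 = 1 XOR 1 = 0
n4 = c OR n3 = 0 OR 0 = 0
n5 = n3 XOR n4 = 0 XOR 0 = 0
n6 = n5 OR d = 0 OR 0 = 0
n7 = e OR n6 = 0 OR 0 = 0
n8 = n5 OR n7 = 0 OR 0 = 0
So n8 = 0 as required.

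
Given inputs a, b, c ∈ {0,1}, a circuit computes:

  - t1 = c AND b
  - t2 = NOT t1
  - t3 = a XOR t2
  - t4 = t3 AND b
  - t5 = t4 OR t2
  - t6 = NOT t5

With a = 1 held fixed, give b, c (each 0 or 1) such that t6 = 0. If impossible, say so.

b=0 c=1

t6 = NOT t5 must be 0, so t5 = 1.
t5 = t4 OR t2 must be 1, so at least one of t4, t2 is 1.
Check with a = 1 and b=0, c=1:
t1 = c AND b = 1 AND 0 = 0
t2 = NOT t1 = NOT 0 = 1
t3 = a XOR t2 = 1 XOR 1 = 0
t4 = t3 AND b = 0 AND 0 = 0
t5 = t4 OR t2 = 0 OR 1 = 1
t6 = NOT t5 = NOT 1 = 0
So t6 = 0.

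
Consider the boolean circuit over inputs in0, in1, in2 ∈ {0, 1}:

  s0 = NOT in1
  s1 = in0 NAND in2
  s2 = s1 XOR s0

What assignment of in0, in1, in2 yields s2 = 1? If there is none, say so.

in0=1 in1=1 in2=0

s2 = s1 XOR s0 must be 1, so s1 and s0 differ.
Check with in0=1 in1=1 in2=0:
s0 = NOT in1 = NOT 1 = 0
s1 = in0 NAND in2 = 1 NAND 0 = 1
s2 = s1 XOR s0 = 1 XOR 0 = 1
So s2 = 1 as required.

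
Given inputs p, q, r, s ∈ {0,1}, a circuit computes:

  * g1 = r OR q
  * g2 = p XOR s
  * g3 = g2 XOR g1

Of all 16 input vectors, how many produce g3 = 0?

8

g3 = g2 XOR g1 must be 0, so g2 and g1 are equal.
Enumerating the 16 input combinations, 8 give g3 = 0 and 8 give g3 = 1.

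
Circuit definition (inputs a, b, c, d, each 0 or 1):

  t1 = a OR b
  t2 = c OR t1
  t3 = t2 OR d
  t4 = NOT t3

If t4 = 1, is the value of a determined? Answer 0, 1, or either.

0

t4 = NOT t3 must be 1, so t3 = 0.
t3 = t2 OR d must be 0, so both t2 = 0 and d = 0.
t2 = c OR t1 must be 0, so both c = 0 and t1 = 0.
Every assignment with t4 = 1 has a = 0; there are 1 such assignment(s).
  a=0, b=0, c=0, d=0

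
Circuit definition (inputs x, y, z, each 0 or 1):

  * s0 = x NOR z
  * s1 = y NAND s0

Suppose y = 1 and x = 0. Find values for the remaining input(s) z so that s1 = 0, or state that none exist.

z=0

s1 = y NAND s0 must be 0, so both y = 1 and s0 = 1.
Check with y = 1 and x = 0 and z=0:
s0 = x NOR z = 0 NOR 0 = 1
s1 = y NAND s0 = 1 NAND 1 = 0
So s1 = 0.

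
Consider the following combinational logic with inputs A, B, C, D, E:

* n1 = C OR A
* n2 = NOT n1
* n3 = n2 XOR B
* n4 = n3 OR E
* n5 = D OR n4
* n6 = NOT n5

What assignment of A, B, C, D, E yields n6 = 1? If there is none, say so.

n6 = NOT n5 must be 1, so n5 = 0.
Check with A=0, B=1, C=0, D=0, E=0:
n1 = C OR A = 0 OR 0 = 0
n2 = NOT n1 = NOT 0 = 1
n3 = n2 XOR B = 1 XOR 1 = 0
n4 = n3 OR E = 0 OR 0 = 0
n5 = D OR n4 = 0 OR 0 = 0
n6 = NOT n5 = NOT 0 = 1
So n6 = 1 as required.

A=0, B=1, C=0, D=0, E=0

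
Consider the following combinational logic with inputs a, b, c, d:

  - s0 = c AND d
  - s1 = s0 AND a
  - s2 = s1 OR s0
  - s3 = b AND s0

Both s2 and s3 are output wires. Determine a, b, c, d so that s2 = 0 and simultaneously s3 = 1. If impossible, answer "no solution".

Across all 16 input combinations, none give both s2 = 0 and s3 = 1.

no solution exists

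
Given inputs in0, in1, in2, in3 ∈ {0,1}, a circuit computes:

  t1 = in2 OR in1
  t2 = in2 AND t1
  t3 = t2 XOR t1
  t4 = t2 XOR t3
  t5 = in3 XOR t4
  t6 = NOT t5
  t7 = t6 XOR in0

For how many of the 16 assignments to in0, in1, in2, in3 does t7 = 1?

8

t7 = t6 XOR in0 must be 1, so t6 and in0 differ.
Enumerating the 16 input combinations, 8 give t7 = 1 and 8 give t7 = 0.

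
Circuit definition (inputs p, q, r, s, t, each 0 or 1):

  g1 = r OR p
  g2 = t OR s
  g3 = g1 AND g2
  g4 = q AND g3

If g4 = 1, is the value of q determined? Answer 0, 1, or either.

1

g4 = q AND g3 must be 1, so both q = 1 and g3 = 1.
g3 = g1 AND g2 must be 1, so both g1 = 1 and g2 = 1.
Every assignment with g4 = 1 has q = 1; there are 9 such assignment(s).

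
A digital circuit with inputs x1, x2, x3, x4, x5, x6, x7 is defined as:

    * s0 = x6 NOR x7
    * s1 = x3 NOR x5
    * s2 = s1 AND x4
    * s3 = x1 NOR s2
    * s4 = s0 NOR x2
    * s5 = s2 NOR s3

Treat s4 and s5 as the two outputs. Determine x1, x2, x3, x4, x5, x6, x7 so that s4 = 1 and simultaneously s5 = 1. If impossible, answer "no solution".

x1=1, x2=0, x3=1, x4=1, x5=0, x6=1, x7=1

Check with x1=1, x2=0, x3=1, x4=1, x5=0, x6=1, x7=1:
s0 = x6 NOR x7 = 1 NOR 1 = 0
s1 = x3 NOR x5 = 1 NOR 0 = 0
s2 = s1 AND x4 = 0 AND 1 = 0
s3 = x1 NOR s2 = 1 NOR 0 = 0
s4 = s0 NOR x2 = 0 NOR 0 = 1
s5 = s2 NOR s3 = 0 NOR 0 = 1
So s4 = 1 and s5 = 1.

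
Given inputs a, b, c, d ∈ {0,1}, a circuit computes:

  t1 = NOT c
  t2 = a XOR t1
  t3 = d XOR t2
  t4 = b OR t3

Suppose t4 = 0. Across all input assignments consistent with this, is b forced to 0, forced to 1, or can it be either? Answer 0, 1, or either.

t4 = b OR t3 must be 0, so both b = 0 and t3 = 0.
t3 = d XOR t2 must be 0, so d and t2 are equal.
Every assignment with t4 = 0 has b = 0; there are 4 such assignment(s).
  a=0, b=0, c=0, d=1
  a=0, b=0, c=1, d=0
  a=1, b=0, c=0, d=0
  a=1, b=0, c=1, d=1

0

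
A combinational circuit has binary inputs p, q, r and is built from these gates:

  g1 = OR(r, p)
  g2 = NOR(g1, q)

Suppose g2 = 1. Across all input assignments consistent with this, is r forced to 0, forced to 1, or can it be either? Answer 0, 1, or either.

g2 = NOR(g1, q) must be 1, so both g1 = 0 and q = 0.
g1 = OR(r, p) must be 0, so both r = 0 and p = 0.
Every assignment with g2 = 1 has r = 0; there are 1 such assignment(s).
  p=0, q=0, r=0

0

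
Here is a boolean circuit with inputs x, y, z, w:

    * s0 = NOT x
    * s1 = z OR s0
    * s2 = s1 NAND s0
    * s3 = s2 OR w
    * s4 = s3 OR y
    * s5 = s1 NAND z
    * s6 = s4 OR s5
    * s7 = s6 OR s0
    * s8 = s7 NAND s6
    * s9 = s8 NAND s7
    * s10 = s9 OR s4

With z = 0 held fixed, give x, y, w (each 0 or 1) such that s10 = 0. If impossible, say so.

With z = 0 fixed, none of the 8 settings of x, y, w give s10 = 0.
For example, with x=0, y=0, w=0:
s0 = NOT x = NOT 0 = 1
s1 = z OR s0 = 0 OR 1 = 1
s2 = s1 NAND s0 = 1 NAND 1 = 0
s3 = s2 OR w = 0 OR 0 = 0
s4 = s3 OR y = 0 OR 0 = 0
s5 = s1 NAND z = 1 NAND 0 = 1
s6 = s4 OR s5 = 0 OR 1 = 1
s7 = s6 OR s0 = 1 OR 1 = 1
s8 = s7 NAND s6 = 1 NAND 1 = 0
s9 = s8 NAND s7 = 0 NAND 1 = 1
s10 = s9 OR s4 = 1 OR 0 = 1
giving s10 = 1 ≠ 0.

no solution exists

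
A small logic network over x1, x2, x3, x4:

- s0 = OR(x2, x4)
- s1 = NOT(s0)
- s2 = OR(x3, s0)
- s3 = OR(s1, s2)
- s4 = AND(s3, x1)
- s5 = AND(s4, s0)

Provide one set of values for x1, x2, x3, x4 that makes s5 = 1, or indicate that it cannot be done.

s5 = AND(s4, s0) must be 1, so both s4 = 1 and s0 = 1.
s4 = AND(s3, x1) must be 1, so both s3 = 1 and x1 = 1.
Check with x1=1 x2=0 x3=1 x4=1:
s0 = OR(x2, x4) = OR(0, 1) = 1
s1 = NOT(s0) = NOT 1 = 0
s2 = OR(x3, s0) = OR(1, 1) = 1
s3 = OR(s1, s2) = OR(0, 1) = 1
s4 = AND(s3, x1) = AND(1, 1) = 1
s5 = AND(s4, s0) = AND(1, 1) = 1
So s5 = 1 as required.

x1=1 x2=0 x3=1 x4=1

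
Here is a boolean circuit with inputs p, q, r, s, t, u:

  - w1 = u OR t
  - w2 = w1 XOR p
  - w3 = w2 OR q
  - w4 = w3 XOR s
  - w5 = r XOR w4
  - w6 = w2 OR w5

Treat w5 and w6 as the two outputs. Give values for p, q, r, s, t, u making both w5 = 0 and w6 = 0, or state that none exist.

Check with p=0, q=0, r=0, s=0, t=0, u=0:
w1 = u OR t = 0 OR 0 = 0
w2 = w1 XOR p = 0 XOR 0 = 0
w3 = w2 OR q = 0 OR 0 = 0
w4 = w3 XOR s = 0 XOR 0 = 0
w5 = r XOR w4 = 0 XOR 0 = 0
w6 = w2 OR w5 = 0 OR 0 = 0
So w5 = 0 and w6 = 0.

p=0, q=0, r=0, s=0, t=0, u=0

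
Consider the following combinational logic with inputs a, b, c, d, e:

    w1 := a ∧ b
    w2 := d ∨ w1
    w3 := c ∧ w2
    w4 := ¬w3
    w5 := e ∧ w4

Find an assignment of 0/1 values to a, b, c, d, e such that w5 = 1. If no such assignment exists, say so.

a=1, b=1, c=0, d=0, e=1

w5 = e ∧ w4 must be 1, so both e = 1 and w4 = 1.
w4 = ¬w3 must be 1, so w3 = 0.
Check with a=1, b=1, c=0, d=0, e=1:
w1 = a ∧ b = 1 ∧ 1 = 1
w2 = d ∨ w1 = 0 ∨ 1 = 1
w3 = c ∧ w2 = 0 ∧ 1 = 0
w4 = ¬w3 = ¬0 = 1
w5 = e ∧ w4 = 1 ∧ 1 = 1
So w5 = 1 as required.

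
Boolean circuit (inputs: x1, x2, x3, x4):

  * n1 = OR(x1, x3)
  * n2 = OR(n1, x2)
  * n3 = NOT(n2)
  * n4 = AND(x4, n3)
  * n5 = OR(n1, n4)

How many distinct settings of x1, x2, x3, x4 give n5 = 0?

3

n5 = OR(n1, n4) must be 0, so both n1 = 0 and n4 = 0.
n1 = OR(x1, x3) must be 0, so both x1 = 0 and x3 = 0.
Satisfying assignments:
  x1=0, x2=0, x3=0, x4=0
  x1=0, x2=1, x3=0, x4=0
  x1=0, x2=1, x3=0, x4=1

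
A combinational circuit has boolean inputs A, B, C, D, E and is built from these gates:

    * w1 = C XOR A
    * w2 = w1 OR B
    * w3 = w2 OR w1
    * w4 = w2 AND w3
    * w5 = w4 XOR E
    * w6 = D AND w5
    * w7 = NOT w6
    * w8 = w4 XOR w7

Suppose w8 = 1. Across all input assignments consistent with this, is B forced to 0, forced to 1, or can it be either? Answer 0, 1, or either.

either

Both values of B occur among assignments with w8 = 1:
  B=0: A=0, B=0, C=0, D=0, E=0
  B=1: A=0, B=1, C=0, D=1, E=0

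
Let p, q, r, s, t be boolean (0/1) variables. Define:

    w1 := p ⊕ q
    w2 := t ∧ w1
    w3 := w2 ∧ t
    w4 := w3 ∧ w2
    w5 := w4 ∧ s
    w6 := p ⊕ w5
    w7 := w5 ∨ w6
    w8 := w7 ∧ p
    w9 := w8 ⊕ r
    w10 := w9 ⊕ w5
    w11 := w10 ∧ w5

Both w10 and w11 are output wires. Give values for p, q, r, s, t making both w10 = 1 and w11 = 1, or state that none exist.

p=1 q=0 r=1 s=1 t=1

Check with p=1 q=0 r=1 s=1 t=1:
w1 = p ⊕ q = 1 ⊕ 0 = 1
w2 = t ∧ w1 = 1 ∧ 1 = 1
w3 = w2 ∧ t = 1 ∧ 1 = 1
w4 = w3 ∧ w2 = 1 ∧ 1 = 1
w5 = w4 ∧ s = 1 ∧ 1 = 1
w6 = p ⊕ w5 = 1 ⊕ 1 = 0
w7 = w5 ∨ w6 = 1 ∨ 0 = 1
w8 = w7 ∧ p = 1 ∧ 1 = 1
w9 = w8 ⊕ r = 1 ⊕ 1 = 0
w10 = w9 ⊕ w5 = 0 ⊕ 1 = 1
w11 = w10 ∧ w5 = 1 ∧ 1 = 1
So w10 = 1 and w11 = 1.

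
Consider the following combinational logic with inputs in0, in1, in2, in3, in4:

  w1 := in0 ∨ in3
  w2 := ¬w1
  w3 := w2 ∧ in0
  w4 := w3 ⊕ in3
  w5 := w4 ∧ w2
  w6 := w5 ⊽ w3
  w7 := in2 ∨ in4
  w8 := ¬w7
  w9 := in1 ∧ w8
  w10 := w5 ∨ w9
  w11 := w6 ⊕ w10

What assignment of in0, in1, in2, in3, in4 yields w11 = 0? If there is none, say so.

in0=0, in1=1, in2=0, in3=0, in4=0

Check with in0=0, in1=1, in2=0, in3=0, in4=0:
w1 = in0 ∨ in3 = 0 ∨ 0 = 0
w2 = ¬w1 = ¬0 = 1
w3 = w2 ∧ in0 = 1 ∧ 0 = 0
w4 = w3 ⊕ in3 = 0 ⊕ 0 = 0
w5 = w4 ∧ w2 = 0 ∧ 1 = 0
w6 = w5 ⊽ w3 = 0 ⊽ 0 = 1
w7 = in2 ∨ in4 = 0 ∨ 0 = 0
w8 = ¬w7 = ¬0 = 1
w9 = in1 ∧ w8 = 1 ∧ 1 = 1
w10 = w5 ∨ w9 = 0 ∨ 1 = 1
w11 = w6 ⊕ w10 = 1 ⊕ 1 = 0
So w11 = 0 as required.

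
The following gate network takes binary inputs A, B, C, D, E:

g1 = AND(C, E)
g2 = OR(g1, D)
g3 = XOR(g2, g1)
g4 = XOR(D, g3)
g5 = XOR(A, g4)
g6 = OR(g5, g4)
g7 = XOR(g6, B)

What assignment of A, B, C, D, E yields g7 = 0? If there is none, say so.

A=1, B=1, C=0, D=0, E=0

Check with A=1, B=1, C=0, D=0, E=0:
g1 = AND(C, E) = AND(0, 0) = 0
g2 = OR(g1, D) = OR(0, 0) = 0
g3 = XOR(g2, g1) = XOR(0, 0) = 0
g4 = XOR(D, g3) = XOR(0, 0) = 0
g5 = XOR(A, g4) = XOR(1, 0) = 1
g6 = OR(g5, g4) = OR(1, 0) = 1
g7 = XOR(g6, B) = XOR(1, 1) = 0
So g7 = 0 as required.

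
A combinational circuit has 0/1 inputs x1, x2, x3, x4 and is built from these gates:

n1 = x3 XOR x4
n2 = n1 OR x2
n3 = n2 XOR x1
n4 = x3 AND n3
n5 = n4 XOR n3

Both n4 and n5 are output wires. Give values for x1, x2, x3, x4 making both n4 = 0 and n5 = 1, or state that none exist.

x1=0 x2=1 x3=0 x4=0

Check with x1=0 x2=1 x3=0 x4=0:
n1 = x3 XOR x4 = 0 XOR 0 = 0
n2 = n1 OR x2 = 0 OR 1 = 1
n3 = n2 XOR x1 = 1 XOR 0 = 1
n4 = x3 AND n3 = 0 AND 1 = 0
n5 = n4 XOR n3 = 0 XOR 1 = 1
So n4 = 0 and n5 = 1.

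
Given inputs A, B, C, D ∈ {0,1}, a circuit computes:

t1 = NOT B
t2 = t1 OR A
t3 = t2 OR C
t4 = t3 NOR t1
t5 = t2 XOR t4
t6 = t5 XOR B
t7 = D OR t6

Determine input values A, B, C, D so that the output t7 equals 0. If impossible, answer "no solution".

A=1 B=1 C=0 D=0

t7 = D OR t6 must be 0, so both D = 0 and t6 = 0.
t6 = t5 XOR B must be 0, so t5 and B are equal.
Check with A=1 B=1 C=0 D=0:
t1 = NOT B = NOT 1 = 0
t2 = t1 OR A = 0 OR 1 = 1
t3 = t2 OR C = 1 OR 0 = 1
t4 = t3 NOR t1 = 1 NOR 0 = 0
t5 = t2 XOR t4 = 1 XOR 0 = 1
t6 = t5 XOR B = 1 XOR 1 = 0
t7 = D OR t6 = 0 OR 0 = 0
So t7 = 0 as required.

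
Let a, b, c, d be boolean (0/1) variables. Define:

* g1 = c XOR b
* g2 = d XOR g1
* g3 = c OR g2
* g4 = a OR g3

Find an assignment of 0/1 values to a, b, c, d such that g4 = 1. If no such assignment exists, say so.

a=1 b=0 c=1 d=1

Check with a=1 b=0 c=1 d=1:
g1 = c XOR b = 1 XOR 0 = 1
g2 = d XOR g1 = 1 XOR 1 = 0
g3 = c OR g2 = 1 OR 0 = 1
g4 = a OR g3 = 1 OR 1 = 1
So g4 = 1 as required.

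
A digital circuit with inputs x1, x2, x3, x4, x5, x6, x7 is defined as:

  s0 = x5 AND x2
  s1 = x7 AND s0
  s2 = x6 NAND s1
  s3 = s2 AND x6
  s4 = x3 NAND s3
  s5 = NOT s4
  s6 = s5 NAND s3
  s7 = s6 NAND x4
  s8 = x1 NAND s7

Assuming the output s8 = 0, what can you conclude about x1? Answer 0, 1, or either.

1

s8 = x1 NAND s7 must be 0, so both x1 = 1 and s7 = 1.
s7 = s6 NAND x4 must be 1, so at least one of s6, x4 is 0.
Every assignment with s8 = 0 has x1 = 1; there are 39 such assignment(s).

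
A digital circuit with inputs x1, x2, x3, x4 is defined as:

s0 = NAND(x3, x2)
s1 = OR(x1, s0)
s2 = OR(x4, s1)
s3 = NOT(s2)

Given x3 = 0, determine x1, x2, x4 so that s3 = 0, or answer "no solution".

x1=1, x2=1, x4=0

Check with x3 = 0 and x1=1, x2=1, x4=0:
s0 = NAND(x3, x2) = NAND(0, 1) = 1
s1 = OR(x1, s0) = OR(1, 1) = 1
s2 = OR(x4, s1) = OR(0, 1) = 1
s3 = NOT(s2) = NOT 1 = 0
So s3 = 0.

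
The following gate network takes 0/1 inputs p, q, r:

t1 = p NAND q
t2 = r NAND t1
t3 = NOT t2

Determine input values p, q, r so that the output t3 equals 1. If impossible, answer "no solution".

p=1, q=0, r=1

t3 = NOT t2 must be 1, so t2 = 0.
t2 = r NAND t1 must be 0, so both r = 1 and t1 = 1.
t1 = p NAND q must be 1, so at least one of p, q is 0.
Check with p=1, q=0, r=1:
t1 = p NAND q = 1 NAND 0 = 1
t2 = r NAND t1 = 1 NAND 1 = 0
t3 = NOT t2 = NOT 0 = 1
So t3 = 1 as required.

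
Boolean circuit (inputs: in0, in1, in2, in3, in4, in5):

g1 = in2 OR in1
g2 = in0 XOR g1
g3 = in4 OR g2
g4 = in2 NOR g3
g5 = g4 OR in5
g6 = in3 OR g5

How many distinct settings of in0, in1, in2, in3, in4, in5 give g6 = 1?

g6 = in3 OR g5 must be 1, so at least one of in3, g5 is 1.
Enumerating the 64 input combinations, 50 give g6 = 1 and 14 give g6 = 0.

50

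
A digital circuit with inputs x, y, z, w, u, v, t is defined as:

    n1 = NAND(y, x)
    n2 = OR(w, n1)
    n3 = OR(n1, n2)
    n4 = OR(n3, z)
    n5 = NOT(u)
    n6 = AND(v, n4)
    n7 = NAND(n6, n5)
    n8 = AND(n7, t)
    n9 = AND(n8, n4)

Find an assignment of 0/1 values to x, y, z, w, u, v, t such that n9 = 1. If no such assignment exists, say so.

x=1 y=1 z=1 w=1 u=0 v=0 t=1

n9 = AND(n8, n4) must be 1, so both n8 = 1 and n4 = 1.
n8 = AND(n7, t) must be 1, so both n7 = 1 and t = 1.
Check with x=1 y=1 z=1 w=1 u=0 v=0 t=1:
n1 = NAND(y, x) = NAND(1, 1) = 0
n2 = OR(w, n1) = OR(1, 0) = 1
n3 = OR(n1, n2) = OR(0, 1) = 1
n4 = OR(n3, z) = OR(1, 1) = 1
n5 = NOT(u) = NOT 0 = 1
n6 = AND(v, n4) = AND(0, 1) = 0
n7 = NAND(n6, n5) = NAND(0, 1) = 1
n8 = AND(n7, t) = AND(1, 1) = 1
n9 = AND(n8, n4) = AND(1, 1) = 1
So n9 = 1 as required.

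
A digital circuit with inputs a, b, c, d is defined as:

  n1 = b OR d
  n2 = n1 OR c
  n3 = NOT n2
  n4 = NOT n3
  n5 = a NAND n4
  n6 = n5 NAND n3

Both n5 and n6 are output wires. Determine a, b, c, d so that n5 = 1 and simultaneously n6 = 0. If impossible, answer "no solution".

Check with a=1, b=0, c=0, d=0:
n1 = b OR d = 0 OR 0 = 0
n2 = n1 OR c = 0 OR 0 = 0
n3 = NOT n2 = NOT 0 = 1
n4 = NOT n3 = NOT 1 = 0
n5 = a NAND n4 = 1 NAND 0 = 1
n6 = n5 NAND n3 = 1 NAND 1 = 0
So n5 = 1 and n6 = 0.

a=1, b=0, c=0, d=0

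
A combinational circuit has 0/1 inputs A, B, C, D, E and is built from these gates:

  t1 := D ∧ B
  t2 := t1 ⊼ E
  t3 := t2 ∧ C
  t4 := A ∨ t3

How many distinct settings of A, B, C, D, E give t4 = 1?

23

t4 = A ∨ t3 must be 1, so at least one of A, t3 is 1.
Enumerating the 32 input combinations, 23 give t4 = 1 and 9 give t4 = 0.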